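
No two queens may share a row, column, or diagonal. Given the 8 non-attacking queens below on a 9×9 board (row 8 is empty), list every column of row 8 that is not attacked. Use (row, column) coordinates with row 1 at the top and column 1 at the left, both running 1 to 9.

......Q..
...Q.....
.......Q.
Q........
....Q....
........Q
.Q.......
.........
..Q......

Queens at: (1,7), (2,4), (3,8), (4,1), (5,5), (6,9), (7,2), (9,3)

columns 6

(1,7) attacks row 8 at column 7.
(2,4) attacks row 8 at column 4.
(3,8) attacks row 8 at column 8 and diagonals 3.
(4,1) attacks row 8 at column 1 and diagonals 5.
(5,5) attacks row 8 at column 5 and diagonals 2, 8.
(6,9) attacks row 8 at column 9 and diagonals 7.
(7,2) attacks row 8 at column 2 and diagonals 1, 3.
(9,3) attacks row 8 at column 3 and diagonals 2, 4.
Attacked columns: {1, 2, 3, 4, 5, 7, 8, 9}. Safe: {6}.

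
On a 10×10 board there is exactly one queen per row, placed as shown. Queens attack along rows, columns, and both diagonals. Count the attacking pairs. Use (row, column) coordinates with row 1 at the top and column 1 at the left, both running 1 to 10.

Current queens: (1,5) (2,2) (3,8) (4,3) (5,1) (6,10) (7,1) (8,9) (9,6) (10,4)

4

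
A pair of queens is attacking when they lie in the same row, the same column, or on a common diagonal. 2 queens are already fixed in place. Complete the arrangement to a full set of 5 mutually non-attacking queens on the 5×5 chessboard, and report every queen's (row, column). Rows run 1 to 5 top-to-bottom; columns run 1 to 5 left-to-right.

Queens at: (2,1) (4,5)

(1,4) (2,1) (3,3) (4,5) (5,2)

Row 1: attacked by (2,1)→{1,2}; (4,5)→{2,5}. Safe: 3, 4. Place at column 4.
Row 3: attacked by (1,4)→{2,4}; (2,1)→{1,2}; (4,5)→{4,5}. Safe: 3. Place at column 3.
Row 5: attacked by (1,4)→{4}; (2,1)→{1,4}; (3,3)→{1,3,5}; (4,5)→{4,5}. Safe: 2. Place at column 2.
Columns [4, 1, 3, 5, 2], r−c [-3, 1, 0, -1, 3], r+c [5, 3, 6, 9, 7] are all distinct, so no two queens attack.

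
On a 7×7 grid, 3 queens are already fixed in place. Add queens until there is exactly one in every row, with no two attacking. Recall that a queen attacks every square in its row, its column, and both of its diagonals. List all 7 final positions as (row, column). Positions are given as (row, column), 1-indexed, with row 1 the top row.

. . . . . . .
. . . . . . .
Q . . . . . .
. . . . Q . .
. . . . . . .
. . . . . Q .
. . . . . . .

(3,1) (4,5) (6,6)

Row 1: attacked by (3,1)→{1,3}; (4,5)→{2,5}; (6,6)→{1,6}. Safe: 4, 7. Place at column 7.
Row 2: attacked by (1,7)→{6,7}; (3,1)→{1,2}; (4,5)→{3,5,7}; (6,6)→{2,6}. Safe: 4. Place at column 4.
Row 5: attacked by (1,7)→{3,7}; (2,4)→{1,4,7}; (3,1)→{1,3}; (4,5)→{4,5,6}; (6,6)→{5,6,7}. Safe: 2. Place at column 2.
Row 7: attacked by (1,7)→{1,7}; (2,4)→{4}; (3,1)→{1,5}; (4,5)→{2,5}; (5,2)→{2,4}; (6,6)→{5,6,7}. Safe: 3. Place at column 3.
Columns [7, 4, 1, 5, 2, 6, 3], r−c [-6, -2, 2, -1, 3, 0, 4], r+c [8, 6, 4, 9, 7, 12, 10] are all distinct, so no two queens attack.

(1,7) (2,4) (3,1) (4,5) (5,2) (6,6) (7,3)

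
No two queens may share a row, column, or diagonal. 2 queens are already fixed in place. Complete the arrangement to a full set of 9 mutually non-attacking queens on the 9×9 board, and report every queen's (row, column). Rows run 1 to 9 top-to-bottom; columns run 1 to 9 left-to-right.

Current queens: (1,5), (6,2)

(1,5) (2,9) (3,4) (4,6) (5,8) (6,2) (7,7) (8,1) (9,3)

Row 2: attacked by (1,5)→{4,5,6}; (6,2)→{2,6}. Safe: 1, 3, 7, 8, 9. Place at column 9.
Row 3: attacked by (1,5)→{3,5,7}; (2,9)→{8,9}; (6,2)→{2,5}. Safe: 1, 4, 6. Place at column 4.
Row 4: attacked by (1,5)→{2,5,8}; (2,9)→{7,9}; (3,4)→{3,4,5}; (6,2)→{2,4}. Safe: 1, 6. Place at column 6.
Row 5: attacked by (1,5)→{1,5,9}; (2,9)→{6,9}; (3,4)→{2,4,6}; (4,6)→{5,6,7}; (6,2)→{1,2,3}. Safe: 8. Place at column 8.
Row 7: attacked by (1,5)→{5}; (2,9)→{4,9}; (3,4)→{4,8}; (4,6)→{3,6,9}; (5,8)→{6,8}; (6,2)→{1,2,3}. Safe: 7. Place at column 7.
Row 8: attacked by (1,5)→{5}; (2,9)→{3,9}; (3,4)→{4,9}; (4,6)→{2,6}; (5,8)→{5,8}; (6,2)→{2,4}; (7,7)→{6,7,8}. Safe: 1. Place at column 1.
Row 9: attacked by (1,5)→{5}; (2,9)→{2,9}; (3,4)→{4}; (4,6)→{1,6}; (5,8)→{4,8}; (6,2)→{2,5}; (7,7)→{5,7,9}; (8,1)→{1,2}. Safe: 3. Place at column 3.
Columns [5, 9, 4, 6, 8, 2, 7, 1, 3], r−c [-4, -7, -1, -2, -3, 4, 0, 7, 6], r+c [6, 11, 7, 10, 13, 8, 14, 9, 12] are all distinct, so no two queens attack.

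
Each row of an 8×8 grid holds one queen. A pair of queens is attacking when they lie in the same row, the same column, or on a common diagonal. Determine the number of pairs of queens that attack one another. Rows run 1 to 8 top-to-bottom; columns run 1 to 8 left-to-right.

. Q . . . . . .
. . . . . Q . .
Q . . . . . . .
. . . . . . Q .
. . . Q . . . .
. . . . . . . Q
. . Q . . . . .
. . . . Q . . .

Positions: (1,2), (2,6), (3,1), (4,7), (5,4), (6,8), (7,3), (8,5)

0

All columns are distinct and no two queens satisfy |Δrow| = |Δcol|, so no pair attacks.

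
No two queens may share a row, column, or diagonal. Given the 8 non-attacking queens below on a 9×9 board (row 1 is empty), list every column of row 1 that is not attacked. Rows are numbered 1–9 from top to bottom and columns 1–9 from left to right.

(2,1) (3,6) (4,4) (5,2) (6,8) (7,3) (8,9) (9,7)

columns 5

(2,1) attacks row 1 at column 1 and diagonals 2.
(3,6) attacks row 1 at column 6 and diagonals 4, 8.
(4,4) attacks row 1 at column 4 and diagonals 1, 7.
(5,2) attacks row 1 at column 2 and diagonals 6.
(6,8) attacks row 1 at column 8 and diagonals 3.
(7,3) attacks row 1 at column 3 and diagonals 9.
(8,9) attacks row 1 at column 9 and diagonals 2.
(9,7) attacks row 1 at column 7.
Attacked columns: {1, 2, 3, 4, 6, 7, 8, 9}. Safe: {5}.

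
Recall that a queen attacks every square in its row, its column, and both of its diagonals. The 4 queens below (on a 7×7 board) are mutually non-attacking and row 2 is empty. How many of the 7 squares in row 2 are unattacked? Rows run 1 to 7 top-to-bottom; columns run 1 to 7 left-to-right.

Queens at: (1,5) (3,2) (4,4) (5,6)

(1,5) attacks row 2 at column 5 and diagonals 4, 6.
(3,2) attacks row 2 at column 2 and diagonals 1, 3.
(4,4) attacks row 2 at column 4 and diagonals 2, 6.
(5,6) attacks row 2 at column 6 and diagonals 3.
Attacked columns: {1, 2, 3, 4, 5, 6}. Safe: {7}.

1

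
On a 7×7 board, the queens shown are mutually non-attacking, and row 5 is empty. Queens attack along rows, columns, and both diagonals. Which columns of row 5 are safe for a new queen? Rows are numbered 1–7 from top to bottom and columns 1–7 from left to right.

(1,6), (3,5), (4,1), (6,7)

(1,6) attacks row 5 at column 6 and diagonals 2.
(3,5) attacks row 5 at column 5 and diagonals 3, 7.
(4,1) attacks row 5 at column 1 and diagonals 2.
(6,7) attacks row 5 at column 7 and diagonals 6.
Attacked columns: {1, 2, 3, 5, 6, 7}. Safe: {4}.

columns 4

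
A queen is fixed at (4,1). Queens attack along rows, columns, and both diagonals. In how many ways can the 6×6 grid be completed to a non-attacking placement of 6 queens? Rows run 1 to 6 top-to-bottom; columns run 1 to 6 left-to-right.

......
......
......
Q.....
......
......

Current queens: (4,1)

1

Branch on row 1: col 2 → 1; col 3 → 0; col 5 → 0; col 6 → 0.
Sum: 1 + 0 + 0 + 0 = 1.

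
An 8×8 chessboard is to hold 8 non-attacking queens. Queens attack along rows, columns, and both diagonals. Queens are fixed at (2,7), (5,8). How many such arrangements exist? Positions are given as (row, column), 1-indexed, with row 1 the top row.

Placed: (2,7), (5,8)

4

Branch on row 1: col 1 → 1; col 2 → 1; col 3 → 0; col 5 → 2.
Sum: 1 + 1 + 0 + 2 = 4.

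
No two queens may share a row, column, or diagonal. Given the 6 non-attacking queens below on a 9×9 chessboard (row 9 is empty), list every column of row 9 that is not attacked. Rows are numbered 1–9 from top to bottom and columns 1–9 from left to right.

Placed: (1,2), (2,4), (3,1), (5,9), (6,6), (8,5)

columns 8

(1,2) attacks row 9 at column 2.
(2,4) attacks row 9 at column 4.
(3,1) attacks row 9 at column 1 and diagonals 7.
(5,9) attacks row 9 at column 9 and diagonals 5.
(6,6) attacks row 9 at column 6 and diagonals 3, 9.
(8,5) attacks row 9 at column 5 and diagonals 4, 6.
Attacked columns: {1, 2, 3, 4, 5, 6, 7, 9}. Safe: {8}.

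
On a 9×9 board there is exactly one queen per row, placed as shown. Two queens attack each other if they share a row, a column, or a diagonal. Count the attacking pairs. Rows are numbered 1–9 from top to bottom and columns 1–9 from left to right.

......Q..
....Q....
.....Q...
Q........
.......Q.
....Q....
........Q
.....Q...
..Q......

5

Same column: (2,5)–(6,5) (column 5); (3,6)–(8,6) (column 6).
Same diagonal: (2,5)–(3,6) (|2−3| = |5−6| = 1); (2,5)–(5,8) (|2−5| = |5−8| = 3); (3,6)–(5,8) (|3−5| = |6−8| = 2).
Total attacking pairs: 5.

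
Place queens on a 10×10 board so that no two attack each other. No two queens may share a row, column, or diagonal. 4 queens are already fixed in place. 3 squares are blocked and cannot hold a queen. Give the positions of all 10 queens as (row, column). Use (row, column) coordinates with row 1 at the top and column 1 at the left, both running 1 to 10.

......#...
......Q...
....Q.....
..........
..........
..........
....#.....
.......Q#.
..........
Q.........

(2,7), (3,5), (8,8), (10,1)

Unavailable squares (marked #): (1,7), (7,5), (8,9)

Row 1: attacked by (2,7)→{6,7,8}; (3,5)→{3,5,7}; (8,8)→{1,8}; (10,1)→{1,10}. Blocked: 7. Safe: 2, 4, 9. Place at column 2.
Row 4: attacked by (1,2)→{2,5}; (2,7)→{5,7,9}; (3,5)→{4,5,6}; (8,8)→{4,8}; (10,1)→{1,7}. Safe: 3, 10. Place at column 3.
Row 5: attacked by (1,2)→{2,6}; (2,7)→{4,7,10}; (3,5)→{3,5,7}; (4,3)→{2,3,4}; (8,8)→{5,8}; (10,1)→{1,6}. Safe: 9. Place at column 9.
Row 6: attacked by (1,2)→{2,7}; (2,7)→{3,7}; (3,5)→{2,5,8}; (4,3)→{1,3,5}; (5,9)→{8,9,10}; (8,8)→{6,8,10}; (10,1)→{1,5}. Safe: 4. Place at column 4.
Row 7: attacked by (1,2)→{2,8}; (2,7)→{2,7}; (3,5)→{1,5,9}; (4,3)→{3,6}; (5,9)→{7,9}; (6,4)→{3,4,5}; (8,8)→{7,8,9}; (10,1)→{1,4}. Blocked: 5. Safe: 10. Place at column 10.
Row 9: attacked by (1,2)→{2,10}; (2,7)→{7}; (3,5)→{5}; (4,3)→{3,8}; (5,9)→{5,9}; (6,4)→{1,4,7}; (7,10)→{8,10}; (8,8)→{7,8,9}; (10,1)→{1,2}. Safe: 6. Place at column 6.
Columns [2, 7, 5, 3, 9, 4, 10, 8, 6, 1], r−c [-1, -5, -2, 1, -4, 2, -3, 0, 3, 9], r+c [3, 9, 8, 7, 14, 10, 17, 16, 15, 11] are all distinct, so no two queens attack.

(1,2) (2,7) (3,5) (4,3) (5,9) (6,4) (7,10) (8,8) (9,6) (10,1)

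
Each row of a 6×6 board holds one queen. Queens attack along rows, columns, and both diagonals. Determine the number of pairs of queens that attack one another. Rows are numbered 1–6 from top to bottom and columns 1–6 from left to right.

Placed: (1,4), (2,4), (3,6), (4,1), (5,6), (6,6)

Same column: (1,4)–(2,4) (column 4); (3,6)–(5,6) (column 6); (3,6)–(6,6) (column 6); (5,6)–(6,6) (column 6).
Same diagonal: (1,4)–(3,6) (|1−3| = |4−6| = 2); (1,4)–(4,1) (|1−4| = |4−1| = 3).
Total attacking pairs: 6.

6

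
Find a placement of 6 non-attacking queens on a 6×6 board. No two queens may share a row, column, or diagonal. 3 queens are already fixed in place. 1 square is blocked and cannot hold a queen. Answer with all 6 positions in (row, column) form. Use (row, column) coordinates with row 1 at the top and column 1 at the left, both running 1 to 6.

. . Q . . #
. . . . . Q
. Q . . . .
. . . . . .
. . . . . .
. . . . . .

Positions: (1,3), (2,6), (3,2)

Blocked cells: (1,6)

(1,3) (2,6) (3,2) (4,5) (5,1) (6,4)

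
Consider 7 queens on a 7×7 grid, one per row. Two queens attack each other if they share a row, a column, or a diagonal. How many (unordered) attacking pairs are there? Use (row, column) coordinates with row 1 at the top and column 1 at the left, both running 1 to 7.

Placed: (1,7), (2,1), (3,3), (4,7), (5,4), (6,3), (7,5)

Same column: (1,7)–(4,7) (column 7); (3,3)–(6,3) (column 3).
Same diagonal: (2,1)–(5,4) (|2−5| = |1−4| = 3); (5,4)–(6,3) (|5−6| = |4−3| = 1).
Total attacking pairs: 4.

4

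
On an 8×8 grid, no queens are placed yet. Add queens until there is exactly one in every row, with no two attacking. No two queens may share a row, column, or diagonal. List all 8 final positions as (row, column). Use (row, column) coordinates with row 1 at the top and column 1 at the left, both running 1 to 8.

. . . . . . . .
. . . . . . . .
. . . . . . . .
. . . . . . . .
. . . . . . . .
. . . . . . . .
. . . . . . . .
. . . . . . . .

(1,8) (2,2) (3,5) (4,3) (5,1) (6,7) (7,4) (8,6)

Row 1: Safe: 1, 2, 3, 4, 5, 6, 7, 8. Place at column 8.
Row 2: attacked by (1,8)→{7,8}. Safe: 1, 2, 3, 4, 5, 6. Place at column 2.
Row 3: attacked by (1,8)→{6,8}; (2,2)→{1,2,3}. Safe: 4, 5, 7. Place at column 5.
Row 4: attacked by (1,8)→{5,8}; (2,2)→{2,4}; (3,5)→{4,5,6}. Safe: 1, 3, 7. Place at column 3.
Row 5: attacked by (1,8)→{4,8}; (2,2)→{2,5}; (3,5)→{3,5,7}; (4,3)→{2,3,4}. Safe: 1, 6. Place at column 1.
Row 6: attacked by (1,8)→{3,8}; (2,2)→{2,6}; (3,5)→{2,5,8}; (4,3)→{1,3,5}; (5,1)→{1,2}. Safe: 4, 7. Place at column 7.
Row 7: attacked by (1,8)→{2,8}; (2,2)→{2,7}; (3,5)→{1,5}; (4,3)→{3,6}; (5,1)→{1,3}; (6,7)→{6,7,8}. Safe: 4. Place at column 4.
Row 8: attacked by (1,8)→{1,8}; (2,2)→{2,8}; (3,5)→{5}; (4,3)→{3,7}; (5,1)→{1,4}; (6,7)→{5,7}; (7,4)→{3,4,5}. Safe: 6. Place at column 6.
Columns [8, 2, 5, 3, 1, 7, 4, 6], r−c [-7, 0, -2, 1, 4, -1, 3, 2], r+c [9, 4, 8, 7, 6, 13, 11, 14] are all distinct, so no two queens attack.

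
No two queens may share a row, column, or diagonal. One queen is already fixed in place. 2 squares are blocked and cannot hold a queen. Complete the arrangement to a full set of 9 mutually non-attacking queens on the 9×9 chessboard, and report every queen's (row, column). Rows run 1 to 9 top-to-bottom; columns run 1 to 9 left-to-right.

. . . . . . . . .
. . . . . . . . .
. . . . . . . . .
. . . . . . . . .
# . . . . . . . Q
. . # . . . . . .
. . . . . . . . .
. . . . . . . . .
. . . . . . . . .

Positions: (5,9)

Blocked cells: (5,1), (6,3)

(1,6) (2,1) (3,5) (4,7) (5,9) (6,4) (7,2) (8,8) (9,3)

Row 1: attacked by (5,9)→{5,9}. Safe: 1, 2, 3, 4, 6, 7, 8. Place at column 6.
Row 2: attacked by (1,6)→{5,6,7}; (5,9)→{6,9}. Safe: 1, 2, 3, 4, 8. Place at column 1.
Row 3: attacked by (1,6)→{4,6,8}; (2,1)→{1,2}; (5,9)→{7,9}. Safe: 3, 5. Place at column 5.
Row 4: attacked by (1,6)→{3,6,9}; (2,1)→{1,3}; (3,5)→{4,5,6}; (5,9)→{8,9}. Safe: 2, 7. Place at column 7.
Row 6: attacked by (1,6)→{1,6}; (2,1)→{1,5}; (3,5)→{2,5,8}; (4,7)→{5,7,9}; (5,9)→{8,9}. Blocked: 3. Safe: 4. Place at column 4.
Row 7: attacked by (1,6)→{6}; (2,1)→{1,6}; (3,5)→{1,5,9}; (4,7)→{4,7}; (5,9)→{7,9}; (6,4)→{3,4,5}. Safe: 2, 8. Place at column 2.
Row 8: attacked by (1,6)→{6}; (2,1)→{1,7}; (3,5)→{5}; (4,7)→{3,7}; (5,9)→{6,9}; (6,4)→{2,4,6}; (7,2)→{1,2,3}. Safe: 8. Place at column 8.
Row 9: attacked by (1,6)→{6}; (2,1)→{1,8}; (3,5)→{5}; (4,7)→{2,7}; (5,9)→{5,9}; (6,4)→{1,4,7}; (7,2)→{2,4}; (8,8)→{7,8,9}. Safe: 3. Place at column 3.
Columns [6, 1, 5, 7, 9, 4, 2, 8, 3], r−c [-5, 1, -2, -3, -4, 2, 5, 0, 6], r+c [7, 3, 8, 11, 14, 10, 9, 16, 12] are all distinct, so no two queens attack.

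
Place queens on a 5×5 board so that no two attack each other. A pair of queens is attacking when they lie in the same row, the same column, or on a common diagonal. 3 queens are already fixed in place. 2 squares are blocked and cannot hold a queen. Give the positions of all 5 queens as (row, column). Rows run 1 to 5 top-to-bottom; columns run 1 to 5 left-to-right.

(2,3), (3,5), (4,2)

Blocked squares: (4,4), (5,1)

(1,1) (2,3) (3,5) (4,2) (5,4)

Row 1: attacked by (2,3)→{2,3,4}; (3,5)→{3,5}; (4,2)→{2,5}. Safe: 1. Place at column 1.
Row 5: attacked by (1,1)→{1,5}; (2,3)→{3}; (3,5)→{3,5}; (4,2)→{1,2,3}. Blocked: 1. Safe: 4. Place at column 4.
Columns [1, 3, 5, 2, 4], r−c [0, -1, -2, 2, 1], r+c [2, 5, 8, 6, 9] are all distinct, so no two queens attack.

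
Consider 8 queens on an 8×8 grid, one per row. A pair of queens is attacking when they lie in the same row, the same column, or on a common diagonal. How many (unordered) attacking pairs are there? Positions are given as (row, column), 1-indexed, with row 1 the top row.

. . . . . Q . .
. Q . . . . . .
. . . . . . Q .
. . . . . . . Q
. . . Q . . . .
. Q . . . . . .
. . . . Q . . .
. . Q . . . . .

Same column: (2,2)–(6,2) (column 2).
Same diagonal: (3,7)–(4,8) (|3−4| = |7−8| = 1); (4,8)–(7,5) (|4−7| = |8−5| = 3).
Total attacking pairs: 3.

3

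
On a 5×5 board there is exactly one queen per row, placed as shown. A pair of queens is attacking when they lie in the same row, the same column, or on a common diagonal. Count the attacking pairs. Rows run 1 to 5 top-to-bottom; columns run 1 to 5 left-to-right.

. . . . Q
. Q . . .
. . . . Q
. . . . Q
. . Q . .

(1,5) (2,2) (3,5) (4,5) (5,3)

4

Same column: (1,5)–(3,5) (column 5); (1,5)–(4,5) (column 5); (3,5)–(4,5) (column 5).
Same diagonal: (3,5)–(5,3) (|3−5| = |5−3| = 2).
Total attacking pairs: 4.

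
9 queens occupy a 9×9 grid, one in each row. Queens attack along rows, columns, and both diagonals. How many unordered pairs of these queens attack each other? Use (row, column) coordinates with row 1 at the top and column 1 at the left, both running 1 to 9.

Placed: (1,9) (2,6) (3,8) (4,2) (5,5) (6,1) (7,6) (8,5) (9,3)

4

Same column: (2,6)–(7,6) (column 6); (5,5)–(8,5) (column 5).
Same diagonal: (1,9)–(5,5) (|1−5| = |9−5| = 4); (7,6)–(8,5) (|7−8| = |6−5| = 1).
Total attacking pairs: 4.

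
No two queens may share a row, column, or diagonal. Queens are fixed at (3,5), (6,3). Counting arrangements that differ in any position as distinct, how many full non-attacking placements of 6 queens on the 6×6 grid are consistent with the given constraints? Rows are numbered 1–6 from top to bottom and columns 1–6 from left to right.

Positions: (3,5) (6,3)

Branch on row 1: col 1 → 0; col 2 → 0; col 4 → 1; col 6 → 0.
Sum: 0 + 0 + 1 + 0 = 1.

1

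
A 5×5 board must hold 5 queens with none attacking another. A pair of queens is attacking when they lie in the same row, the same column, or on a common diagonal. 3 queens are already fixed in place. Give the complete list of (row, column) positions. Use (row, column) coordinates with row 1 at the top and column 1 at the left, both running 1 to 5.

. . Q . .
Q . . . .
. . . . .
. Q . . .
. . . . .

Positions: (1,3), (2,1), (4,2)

(1,3) (2,1) (3,4) (4,2) (5,5)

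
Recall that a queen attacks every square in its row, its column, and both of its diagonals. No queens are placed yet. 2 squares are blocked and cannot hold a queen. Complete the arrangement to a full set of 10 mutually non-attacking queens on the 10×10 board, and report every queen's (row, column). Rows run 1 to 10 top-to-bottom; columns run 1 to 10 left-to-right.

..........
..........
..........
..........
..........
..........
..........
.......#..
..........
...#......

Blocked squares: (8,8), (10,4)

(1,5) (2,1) (3,6) (4,4) (5,10) (6,8) (7,3) (8,9) (9,7) (10,2)

Row 1: Safe: 1, 2, 3, 4, 5, 6, 7, 8, 9, 10. Place at column 5.
Row 2: attacked by (1,5)→{4,5,6}. Safe: 1, 2, 3, 7, 8, 9, 10. Place at column 1.
Row 3: attacked by (1,5)→{3,5,7}; (2,1)→{1,2}. Safe: 4, 6, 8, 9, 10. Place at column 6.
Row 4: attacked by (1,5)→{2,5,8}; (2,1)→{1,3}; (3,6)→{5,6,7}. Safe: 4, 9, 10. Place at column 4.
Row 5: attacked by (1,5)→{1,5,9}; (2,1)→{1,4}; (3,6)→{4,6,8}; (4,4)→{3,4,5}. Safe: 2, 7, 10. Place at column 10.
Row 6: attacked by (1,5)→{5,10}; (2,1)→{1,5}; (3,6)→{3,6,9}; (4,4)→{2,4,6}; (5,10)→{9,10}. Safe: 7, 8. Place at column 8.
Row 7: attacked by (1,5)→{5}; (2,1)→{1,6}; (3,6)→{2,6,10}; (4,4)→{1,4,7}; (5,10)→{8,10}; (6,8)→{7,8,9}. Safe: 3. Place at column 3.
Row 8: attacked by (1,5)→{5}; (2,1)→{1,7}; (3,6)→{1,6}; (4,4)→{4,8}; (5,10)→{7,10}; (6,8)→{6,8,10}; (7,3)→{2,3,4}. Blocked: 8. Safe: 9. Place at column 9.
Row 9: attacked by (1,5)→{5}; (2,1)→{1,8}; (3,6)→{6}; (4,4)→{4,9}; (5,10)→{6,10}; (6,8)→{5,8}; (7,3)→{1,3,5}; (8,9)→{8,9,10}. Safe: 2, 7. Place at column 7.
Row 10: attacked by (1,5)→{5}; (2,1)→{1,9}; (3,6)→{6}; (4,4)→{4,10}; (5,10)→{5,10}; (6,8)→{4,8}; (7,3)→{3,6}; (8,9)→{7,9}; (9,7)→{6,7,8}. Blocked: 4. Safe: 2. Place at column 2.
Columns [5, 1, 6, 4, 10, 8, 3, 9, 7, 2], r−c [-4, 1, -3, 0, -5, -2, 4, -1, 2, 8], r+c [6, 3, 9, 8, 15, 14, 10, 17, 16, 12] are all distinct, so no two queens attack.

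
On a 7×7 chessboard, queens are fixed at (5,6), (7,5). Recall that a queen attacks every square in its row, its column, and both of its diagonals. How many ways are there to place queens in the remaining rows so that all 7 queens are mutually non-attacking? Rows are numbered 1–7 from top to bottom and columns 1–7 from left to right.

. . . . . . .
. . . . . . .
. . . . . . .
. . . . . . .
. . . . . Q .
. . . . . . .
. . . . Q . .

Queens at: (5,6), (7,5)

Branch on row 1: col 1 → 1; col 3 → 1; col 4 → 0; col 7 → 0.
Sum: 1 + 1 + 0 + 0 = 2.

2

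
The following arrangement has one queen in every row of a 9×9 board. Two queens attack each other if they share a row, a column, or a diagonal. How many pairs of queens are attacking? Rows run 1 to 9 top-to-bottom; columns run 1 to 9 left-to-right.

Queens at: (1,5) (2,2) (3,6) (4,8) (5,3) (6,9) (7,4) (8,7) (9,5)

Same column: (1,5)–(9,5) (column 5).
Same diagonal: (1,5)–(4,8) (|1−4| = |5−8| = 3); (3,6)–(6,9) (|3−6| = |6−9| = 3); (6,9)–(8,7) (|6−8| = |9−7| = 2).
Total attacking pairs: 4.

4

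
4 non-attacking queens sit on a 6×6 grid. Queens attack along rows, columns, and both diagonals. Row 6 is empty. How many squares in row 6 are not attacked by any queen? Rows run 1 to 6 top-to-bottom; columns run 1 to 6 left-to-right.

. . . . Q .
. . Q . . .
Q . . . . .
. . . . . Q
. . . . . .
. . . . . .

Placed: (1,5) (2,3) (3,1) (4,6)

(1,5) attacks row 6 at column 5.
(2,3) attacks row 6 at column 3.
(3,1) attacks row 6 at column 1 and diagonals 4.
(4,6) attacks row 6 at column 6 and diagonals 4.
Attacked columns: {1, 3, 4, 5, 6}. Safe: {2}.

1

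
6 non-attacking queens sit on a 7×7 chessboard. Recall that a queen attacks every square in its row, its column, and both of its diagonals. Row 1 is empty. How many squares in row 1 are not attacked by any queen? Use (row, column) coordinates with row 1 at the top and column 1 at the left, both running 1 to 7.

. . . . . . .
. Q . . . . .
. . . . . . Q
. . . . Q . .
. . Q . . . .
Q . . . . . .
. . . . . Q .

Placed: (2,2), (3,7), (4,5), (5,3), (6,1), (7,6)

(2,2) attacks row 1 at column 2 and diagonals 1, 3.
(3,7) attacks row 1 at column 7 and diagonals 5.
(4,5) attacks row 1 at column 5 and diagonals 2.
(5,3) attacks row 1 at column 3 and diagonals 7.
(6,1) attacks row 1 at column 1 and diagonals 6.
(7,6) attacks row 1 at column 6.
Attacked columns: {1, 2, 3, 5, 6, 7}. Safe: {4}.

1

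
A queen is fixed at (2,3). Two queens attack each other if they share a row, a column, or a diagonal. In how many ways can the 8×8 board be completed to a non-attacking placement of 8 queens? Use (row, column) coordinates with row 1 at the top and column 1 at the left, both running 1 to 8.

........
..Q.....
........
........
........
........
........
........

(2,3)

Branch on row 1: col 1 → 0; col 5 → 3; col 6 → 8; col 7 → 2; col 8 → 1.
Sum: 0 + 3 + 8 + 2 + 1 = 14.

14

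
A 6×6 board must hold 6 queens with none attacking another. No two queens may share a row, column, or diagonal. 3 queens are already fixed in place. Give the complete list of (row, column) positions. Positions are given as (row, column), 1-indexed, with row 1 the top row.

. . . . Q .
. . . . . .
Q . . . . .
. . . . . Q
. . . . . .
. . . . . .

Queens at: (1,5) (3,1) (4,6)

Row 2: attacked by (1,5)→{4,5,6}; (3,1)→{1,2}; (4,6)→{4,6}. Safe: 3. Place at column 3.
Row 5: attacked by (1,5)→{1,5}; (2,3)→{3,6}; (3,1)→{1,3}; (4,6)→{5,6}. Safe: 2, 4. Place at column 4.
Row 6: attacked by (1,5)→{5}; (2,3)→{3}; (3,1)→{1,4}; (4,6)→{4,6}; (5,4)→{3,4,5}. Safe: 2. Place at column 2.
Columns [5, 3, 1, 6, 4, 2], r−c [-4, -1, 2, -2, 1, 4], r+c [6, 5, 4, 10, 9, 8] are all distinct, so no two queens attack.

(1,5) (2,3) (3,1) (4,6) (5,4) (6,2)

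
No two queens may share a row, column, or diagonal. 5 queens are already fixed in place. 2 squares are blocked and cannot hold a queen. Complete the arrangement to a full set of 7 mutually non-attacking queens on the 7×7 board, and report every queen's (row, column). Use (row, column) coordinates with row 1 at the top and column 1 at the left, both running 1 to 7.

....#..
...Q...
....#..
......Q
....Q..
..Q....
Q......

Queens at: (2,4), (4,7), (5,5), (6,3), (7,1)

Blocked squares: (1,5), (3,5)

Row 1: attacked by (2,4)→{3,4,5}; (4,7)→{4,7}; (5,5)→{1,5}; (6,3)→{3}; (7,1)→{1,7}. Blocked: 5. Safe: 2, 6. Place at column 6.
Row 3: attacked by (1,6)→{4,6}; (2,4)→{3,4,5}; (4,7)→{6,7}; (5,5)→{3,5,7}; (6,3)→{3,6}; (7,1)→{1,5}. Blocked: 5. Safe: 2. Place at column 2.
Columns [6, 4, 2, 7, 5, 3, 1], r−c [-5, -2, 1, -3, 0, 3, 6], r+c [7, 6, 5, 11, 10, 9, 8] are all distinct, so no two queens attack.

(1,6) (2,4) (3,2) (4,7) (5,5) (6,3) (7,1)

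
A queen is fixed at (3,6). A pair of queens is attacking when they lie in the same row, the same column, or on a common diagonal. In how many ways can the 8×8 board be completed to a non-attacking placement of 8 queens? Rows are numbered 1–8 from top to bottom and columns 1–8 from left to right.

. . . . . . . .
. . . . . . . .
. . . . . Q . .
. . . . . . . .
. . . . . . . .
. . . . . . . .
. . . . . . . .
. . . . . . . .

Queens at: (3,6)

4

Branch on row 1: col 1 → 0; col 2 → 2; col 3 → 0; col 5 → 1; col 7 → 1.
Sum: 0 + 2 + 0 + 1 + 1 = 4.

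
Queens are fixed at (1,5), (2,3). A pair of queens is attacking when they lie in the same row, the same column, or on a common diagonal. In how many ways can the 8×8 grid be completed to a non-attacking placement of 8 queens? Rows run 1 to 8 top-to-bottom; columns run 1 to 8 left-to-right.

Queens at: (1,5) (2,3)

3

Branch on row 3: col 1 → 2; col 6 → 0; col 8 → 1.
Sum: 2 + 0 + 1 = 3.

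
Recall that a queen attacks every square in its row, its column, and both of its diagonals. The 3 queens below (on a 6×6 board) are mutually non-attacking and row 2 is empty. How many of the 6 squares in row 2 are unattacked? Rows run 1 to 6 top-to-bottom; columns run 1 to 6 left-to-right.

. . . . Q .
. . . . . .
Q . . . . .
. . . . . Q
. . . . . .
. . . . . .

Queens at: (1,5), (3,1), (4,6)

1

(1,5) attacks row 2 at column 5 and diagonals 4, 6.
(3,1) attacks row 2 at column 1 and diagonals 2.
(4,6) attacks row 2 at column 6 and diagonals 4.
Attacked columns: {1, 2, 4, 5, 6}. Safe: {3}.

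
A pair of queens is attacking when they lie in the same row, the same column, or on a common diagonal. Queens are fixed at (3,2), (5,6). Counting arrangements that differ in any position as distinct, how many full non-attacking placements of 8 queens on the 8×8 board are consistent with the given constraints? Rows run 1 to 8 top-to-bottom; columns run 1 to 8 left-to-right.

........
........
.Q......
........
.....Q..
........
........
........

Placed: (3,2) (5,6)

Branch on row 1: col 1 → 0; col 3 → 2; col 5 → 0; col 7 → 1; col 8 → 0.
Sum: 0 + 2 + 0 + 1 + 0 = 3.

3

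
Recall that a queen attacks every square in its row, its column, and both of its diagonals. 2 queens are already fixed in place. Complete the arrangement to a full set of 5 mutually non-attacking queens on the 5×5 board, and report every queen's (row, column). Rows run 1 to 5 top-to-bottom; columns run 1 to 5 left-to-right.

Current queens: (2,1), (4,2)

(1,3) (2,1) (3,4) (4,2) (5,5)

Row 1: attacked by (2,1)→{1,2}; (4,2)→{2,5}. Safe: 3, 4. Place at column 3.
Row 3: attacked by (1,3)→{1,3,5}; (2,1)→{1,2}; (4,2)→{1,2,3}. Safe: 4. Place at column 4.
Row 5: attacked by (1,3)→{3}; (2,1)→{1,4}; (3,4)→{2,4}; (4,2)→{1,2,3}. Safe: 5. Place at column 5.
Columns [3, 1, 4, 2, 5], r−c [-2, 1, -1, 2, 0], r+c [4, 3, 7, 6, 10] are all distinct, so no two queens attack.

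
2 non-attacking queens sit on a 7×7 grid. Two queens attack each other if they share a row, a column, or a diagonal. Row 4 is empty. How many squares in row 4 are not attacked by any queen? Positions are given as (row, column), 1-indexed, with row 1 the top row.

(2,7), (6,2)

3

(2,7) attacks row 4 at column 7 and diagonals 5.
(6,2) attacks row 4 at column 2 and diagonals 4.
Attacked columns: {2, 4, 5, 7}. Safe: {1, 3, 6}.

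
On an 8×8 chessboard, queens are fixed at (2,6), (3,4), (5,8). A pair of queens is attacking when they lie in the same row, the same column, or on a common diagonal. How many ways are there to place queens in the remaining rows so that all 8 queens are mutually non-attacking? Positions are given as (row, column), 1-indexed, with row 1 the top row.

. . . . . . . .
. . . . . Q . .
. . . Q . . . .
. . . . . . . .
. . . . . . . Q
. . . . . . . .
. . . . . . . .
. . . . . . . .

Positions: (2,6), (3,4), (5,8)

Branch on row 1: col 1 → 0; col 3 → 2.
Sum: 0 + 2 = 2.

2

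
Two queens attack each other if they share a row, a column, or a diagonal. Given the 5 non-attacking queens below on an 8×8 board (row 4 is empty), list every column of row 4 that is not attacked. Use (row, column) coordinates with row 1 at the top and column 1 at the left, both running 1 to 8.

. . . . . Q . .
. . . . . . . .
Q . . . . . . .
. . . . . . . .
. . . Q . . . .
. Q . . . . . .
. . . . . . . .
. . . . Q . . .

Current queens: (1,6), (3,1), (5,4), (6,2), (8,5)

columns 7, 8

(1,6) attacks row 4 at column 6 and diagonals 3.
(3,1) attacks row 4 at column 1 and diagonals 2.
(5,4) attacks row 4 at column 4 and diagonals 3, 5.
(6,2) attacks row 4 at column 2 and diagonals 4.
(8,5) attacks row 4 at column 5 and diagonals 1.
Attacked columns: {1, 2, 3, 4, 5, 6}. Safe: {7, 8}.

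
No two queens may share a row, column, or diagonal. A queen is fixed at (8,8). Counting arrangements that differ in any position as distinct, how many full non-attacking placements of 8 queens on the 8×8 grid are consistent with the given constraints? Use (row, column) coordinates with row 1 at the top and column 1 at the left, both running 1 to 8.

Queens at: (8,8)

Branch on row 1: col 2 → 0; col 3 → 0; col 4 → 1; col 5 → 1; col 6 → 2; col 7 → 0.
Sum: 0 + 0 + 1 + 1 + 2 + 0 = 4.

4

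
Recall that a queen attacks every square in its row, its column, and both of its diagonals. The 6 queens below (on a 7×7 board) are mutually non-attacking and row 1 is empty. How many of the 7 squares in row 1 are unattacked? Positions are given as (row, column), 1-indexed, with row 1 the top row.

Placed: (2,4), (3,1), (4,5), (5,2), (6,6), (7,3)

(2,4) attacks row 1 at column 4 and diagonals 3, 5.
(3,1) attacks row 1 at column 1 and diagonals 3.
(4,5) attacks row 1 at column 5 and diagonals 2.
(5,2) attacks row 1 at column 2 and diagonals 6.
(6,6) attacks row 1 at column 6 and diagonals 1.
(7,3) attacks row 1 at column 3.
Attacked columns: {1, 2, 3, 4, 5, 6}. Safe: {7}.

1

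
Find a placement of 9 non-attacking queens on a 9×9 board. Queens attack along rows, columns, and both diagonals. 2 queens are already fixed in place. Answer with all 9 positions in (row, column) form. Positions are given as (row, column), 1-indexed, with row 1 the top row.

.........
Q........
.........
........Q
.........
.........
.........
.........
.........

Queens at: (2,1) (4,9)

(1,4) (2,1) (3,7) (4,9) (5,2) (6,6) (7,8) (8,3) (9,5)

Row 1: attacked by (2,1)→{1,2}; (4,9)→{6,9}. Safe: 3, 4, 5, 7, 8. Place at column 4.
Row 3: attacked by (1,4)→{2,4,6}; (2,1)→{1,2}; (4,9)→{8,9}. Safe: 3, 5, 7. Place at column 7.
Row 5: attacked by (1,4)→{4,8}; (2,1)→{1,4}; (3,7)→{5,7,9}; (4,9)→{8,9}. Safe: 2, 3, 6. Place at column 2.
Row 6: attacked by (1,4)→{4,9}; (2,1)→{1,5}; (3,7)→{4,7}; (4,9)→{7,9}; (5,2)→{1,2,3}. Safe: 6, 8. Place at column 6.
Row 7: attacked by (1,4)→{4}; (2,1)→{1,6}; (3,7)→{3,7}; (4,9)→{6,9}; (5,2)→{2,4}; (6,6)→{5,6,7}. Safe: 8. Place at column 8.
Row 8: attacked by (1,4)→{4}; (2,1)→{1,7}; (3,7)→{2,7}; (4,9)→{5,9}; (5,2)→{2,5}; (6,6)→{4,6,8}; (7,8)→{7,8,9}. Safe: 3. Place at column 3.
Row 9: attacked by (1,4)→{4}; (2,1)→{1,8}; (3,7)→{1,7}; (4,9)→{4,9}; (5,2)→{2,6}; (6,6)→{3,6,9}; (7,8)→{6,8}; (8,3)→{2,3,4}. Safe: 5. Place at column 5.
Columns [4, 1, 7, 9, 2, 6, 8, 3, 5], r−c [-3, 1, -4, -5, 3, 0, -1, 5, 4], r+c [5, 3, 10, 13, 7, 12, 15, 11, 14] are all distinct, so no two queens attack.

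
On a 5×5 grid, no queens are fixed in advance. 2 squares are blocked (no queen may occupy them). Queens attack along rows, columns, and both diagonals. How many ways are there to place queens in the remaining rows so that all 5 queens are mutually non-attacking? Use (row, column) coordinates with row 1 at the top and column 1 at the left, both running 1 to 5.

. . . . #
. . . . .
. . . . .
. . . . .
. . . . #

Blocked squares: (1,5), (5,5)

6

Branch on row 1: col 1 → 2; col 2 → 1; col 3 → 1; col 4 → 2.
Sum: 2 + 1 + 1 + 2 = 6.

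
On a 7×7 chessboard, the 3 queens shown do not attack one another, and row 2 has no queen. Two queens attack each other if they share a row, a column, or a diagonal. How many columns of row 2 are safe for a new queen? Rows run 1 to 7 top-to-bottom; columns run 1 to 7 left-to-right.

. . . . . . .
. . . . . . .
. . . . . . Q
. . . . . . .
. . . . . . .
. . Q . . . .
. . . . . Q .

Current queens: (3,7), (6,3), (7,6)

3

(3,7) attacks row 2 at column 7 and diagonals 6.
(6,3) attacks row 2 at column 3 and diagonals 7.
(7,6) attacks row 2 at column 6 and diagonals 1.
Attacked columns: {1, 3, 6, 7}. Safe: {2, 4, 5}.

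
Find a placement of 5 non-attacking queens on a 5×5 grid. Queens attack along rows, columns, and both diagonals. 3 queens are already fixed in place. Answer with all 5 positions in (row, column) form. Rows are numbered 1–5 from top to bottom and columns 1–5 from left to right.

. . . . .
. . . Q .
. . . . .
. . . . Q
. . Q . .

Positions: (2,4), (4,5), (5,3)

Row 1: attacked by (2,4)→{3,4,5}; (4,5)→{2,5}; (5,3)→{3}. Safe: 1. Place at column 1.
Row 3: attacked by (1,1)→{1,3}; (2,4)→{3,4,5}; (4,5)→{4,5}; (5,3)→{1,3,5}. Safe: 2. Place at column 2.
Columns [1, 4, 2, 5, 3], r−c [0, -2, 1, -1, 2], r+c [2, 6, 5, 9, 8] are all distinct, so no two queens attack.

(1,1) (2,4) (3,2) (4,5) (5,3)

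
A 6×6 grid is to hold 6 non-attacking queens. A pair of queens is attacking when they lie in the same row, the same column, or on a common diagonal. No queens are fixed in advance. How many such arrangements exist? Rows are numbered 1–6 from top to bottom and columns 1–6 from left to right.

4

Branch on row 1: col 1 → 0; col 2 → 1; col 3 → 1; col 4 → 1; col 5 → 1; col 6 → 0.
Sum: 0 + 1 + 1 + 1 + 1 + 0 = 4.
(This is the classic 6-queens count.)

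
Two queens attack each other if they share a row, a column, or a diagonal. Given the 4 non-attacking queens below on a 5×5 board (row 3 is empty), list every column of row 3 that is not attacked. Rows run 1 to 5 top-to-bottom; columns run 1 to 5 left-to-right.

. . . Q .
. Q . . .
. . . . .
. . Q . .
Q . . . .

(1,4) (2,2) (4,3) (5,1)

columns 5

(1,4) attacks row 3 at column 4 and diagonals 2.
(2,2) attacks row 3 at column 2 and diagonals 1, 3.
(4,3) attacks row 3 at column 3 and diagonals 2, 4.
(5,1) attacks row 3 at column 1 and diagonals 3.
Attacked columns: {1, 2, 3, 4}. Safe: {5}.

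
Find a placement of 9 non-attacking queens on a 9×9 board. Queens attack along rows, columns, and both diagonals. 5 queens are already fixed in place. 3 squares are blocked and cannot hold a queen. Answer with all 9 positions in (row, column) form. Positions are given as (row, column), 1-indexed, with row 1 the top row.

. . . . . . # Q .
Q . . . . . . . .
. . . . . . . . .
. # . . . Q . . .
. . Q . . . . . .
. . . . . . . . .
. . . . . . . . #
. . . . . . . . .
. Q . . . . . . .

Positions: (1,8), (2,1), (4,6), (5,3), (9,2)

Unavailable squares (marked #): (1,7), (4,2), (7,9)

Row 3: attacked by (1,8)→{6,8}; (2,1)→{1,2}; (4,6)→{5,6,7}; (5,3)→{1,3,5}; (9,2)→{2,8}. Safe: 4, 9. Place at column 4.
Row 6: attacked by (1,8)→{3,8}; (2,1)→{1,5}; (3,4)→{1,4,7}; (4,6)→{4,6,8}; (5,3)→{2,3,4}; (9,2)→{2,5}. Safe: 9. Place at column 9.
Row 7: attacked by (1,8)→{2,8}; (2,1)→{1,6}; (3,4)→{4,8}; (4,6)→{3,6,9}; (5,3)→{1,3,5}; (6,9)→{8,9}; (9,2)→{2,4}. Blocked: 9. Safe: 7. Place at column 7.
Row 8: attacked by (1,8)→{1,8}; (2,1)→{1,7}; (3,4)→{4,9}; (4,6)→{2,6}; (5,3)→{3,6}; (6,9)→{7,9}; (7,7)→{6,7,8}; (9,2)→{1,2,3}. Safe: 5. Place at column 5.
Columns [8, 1, 4, 6, 3, 9, 7, 5, 2], r−c [-7, 1, -1, -2, 2, -3, 0, 3, 7], r+c [9, 3, 7, 10, 8, 15, 14, 13, 11] are all distinct, so no two queens attack.

(1,8) (2,1) (3,4) (4,6) (5,3) (6,9) (7,7) (8,5) (9,2)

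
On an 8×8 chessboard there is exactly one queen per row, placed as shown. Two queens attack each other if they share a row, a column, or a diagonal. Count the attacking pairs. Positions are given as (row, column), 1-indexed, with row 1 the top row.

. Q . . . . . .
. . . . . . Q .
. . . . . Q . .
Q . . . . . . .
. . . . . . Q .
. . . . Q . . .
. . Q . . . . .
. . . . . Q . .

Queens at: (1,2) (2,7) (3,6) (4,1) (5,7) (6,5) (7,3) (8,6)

3

Same column: (2,7)–(5,7) (column 7); (3,6)–(8,6) (column 6).
Same diagonal: (2,7)–(3,6) (|2−3| = |7−6| = 1).
Total attacking pairs: 3.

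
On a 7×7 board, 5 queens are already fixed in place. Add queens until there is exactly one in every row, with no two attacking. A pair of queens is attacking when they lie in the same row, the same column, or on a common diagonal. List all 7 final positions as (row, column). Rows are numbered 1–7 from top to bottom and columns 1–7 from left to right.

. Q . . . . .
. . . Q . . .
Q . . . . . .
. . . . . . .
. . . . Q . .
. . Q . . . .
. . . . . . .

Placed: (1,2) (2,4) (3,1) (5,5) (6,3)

Row 4: attacked by (1,2)→{2,5}; (2,4)→{2,4,6}; (3,1)→{1,2}; (5,5)→{4,5,6}; (6,3)→{1,3,5}. Safe: 7. Place at column 7.
Row 7: attacked by (1,2)→{2}; (2,4)→{4}; (3,1)→{1,5}; (4,7)→{4,7}; (5,5)→{3,5,7}; (6,3)→{2,3,4}. Safe: 6. Place at column 6.
Columns [2, 4, 1, 7, 5, 3, 6], r−c [-1, -2, 2, -3, 0, 3, 1], r+c [3, 6, 4, 11, 10, 9, 13] are all distinct, so no two queens attack.

(1,2) (2,4) (3,1) (4,7) (5,5) (6,3) (7,6)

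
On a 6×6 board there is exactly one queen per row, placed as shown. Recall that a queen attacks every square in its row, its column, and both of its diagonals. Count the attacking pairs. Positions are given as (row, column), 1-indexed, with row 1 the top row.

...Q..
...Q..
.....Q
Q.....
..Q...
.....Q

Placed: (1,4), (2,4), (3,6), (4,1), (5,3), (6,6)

4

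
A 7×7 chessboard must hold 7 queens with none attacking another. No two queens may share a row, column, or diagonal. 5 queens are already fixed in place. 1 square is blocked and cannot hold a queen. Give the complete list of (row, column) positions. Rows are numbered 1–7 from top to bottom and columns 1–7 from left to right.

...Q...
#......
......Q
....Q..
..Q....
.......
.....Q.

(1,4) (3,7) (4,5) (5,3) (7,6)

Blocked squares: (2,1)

Row 2: attacked by (1,4)→{3,4,5}; (3,7)→{6,7}; (4,5)→{3,5,7}; (5,3)→{3,6}; (7,6)→{1,6}. Blocked: 1. Safe: 2. Place at column 2.
Row 6: attacked by (1,4)→{4}; (2,2)→{2,6}; (3,7)→{4,7}; (4,5)→{3,5,7}; (5,3)→{2,3,4}; (7,6)→{5,6,7}. Safe: 1. Place at column 1.
Columns [4, 2, 7, 5, 3, 1, 6], r−c [-3, 0, -4, -1, 2, 5, 1], r+c [5, 4, 10, 9, 8, 7, 13] are all distinct, so no two queens attack.

(1,4) (2,2) (3,7) (4,5) (5,3) (6,1) (7,6)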